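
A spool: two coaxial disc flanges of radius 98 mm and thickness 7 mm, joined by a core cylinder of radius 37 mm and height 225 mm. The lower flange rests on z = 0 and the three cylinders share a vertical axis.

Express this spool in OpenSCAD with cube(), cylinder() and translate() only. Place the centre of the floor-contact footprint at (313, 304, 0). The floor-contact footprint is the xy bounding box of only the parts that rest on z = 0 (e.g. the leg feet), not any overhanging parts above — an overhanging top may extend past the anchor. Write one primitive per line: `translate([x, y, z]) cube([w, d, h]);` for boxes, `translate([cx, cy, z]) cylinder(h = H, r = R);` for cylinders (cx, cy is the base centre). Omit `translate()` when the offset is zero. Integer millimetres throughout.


translate([313, 304, 0]) cylinder(h = 7, r = 98);
translate([313, 304, 7]) cylinder(h = 225, r = 37);
translate([313, 304, 232]) cylinder(h = 7, r = 98);


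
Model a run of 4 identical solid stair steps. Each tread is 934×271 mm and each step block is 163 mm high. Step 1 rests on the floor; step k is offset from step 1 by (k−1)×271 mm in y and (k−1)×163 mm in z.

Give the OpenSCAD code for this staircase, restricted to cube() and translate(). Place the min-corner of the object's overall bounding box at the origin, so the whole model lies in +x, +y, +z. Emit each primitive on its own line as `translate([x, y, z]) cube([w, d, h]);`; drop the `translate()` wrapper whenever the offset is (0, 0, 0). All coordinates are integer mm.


cube([934, 271, 163]);
translate([0, 271, 163]) cube([934, 271, 163]);
translate([0, 542, 326]) cube([934, 271, 163]);
translate([0, 813, 489]) cube([934, 271, 163]);


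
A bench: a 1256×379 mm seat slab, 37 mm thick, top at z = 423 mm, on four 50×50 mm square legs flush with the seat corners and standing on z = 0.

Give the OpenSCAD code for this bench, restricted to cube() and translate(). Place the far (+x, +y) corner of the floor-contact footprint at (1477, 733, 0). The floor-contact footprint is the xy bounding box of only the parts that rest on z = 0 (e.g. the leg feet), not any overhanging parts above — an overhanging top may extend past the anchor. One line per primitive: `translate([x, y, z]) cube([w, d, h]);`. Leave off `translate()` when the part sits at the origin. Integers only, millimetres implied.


// leg_h = 423 − 37 = 386
translate([221, 354, 386]) cube([1256, 379, 37]);
translate([221, 354, 0]) cube([50, 50, 386]);
translate([221, 683, 0]) cube([50, 50, 386]);
translate([1427, 354, 0]) cube([50, 50, 386]);
translate([1427, 683, 0]) cube([50, 50, 386]);


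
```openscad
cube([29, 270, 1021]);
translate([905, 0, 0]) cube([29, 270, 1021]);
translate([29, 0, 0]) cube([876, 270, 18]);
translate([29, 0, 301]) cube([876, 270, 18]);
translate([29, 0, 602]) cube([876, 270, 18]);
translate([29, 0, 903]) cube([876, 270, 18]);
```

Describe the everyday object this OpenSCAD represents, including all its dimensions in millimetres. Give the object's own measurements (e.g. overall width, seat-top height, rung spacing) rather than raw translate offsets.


An open bookshelf. Two side panels, each 29 mm thick, 270 mm deep and 1021 mm tall, stand 934 mm apart (outside-to-outside). Between them sit 4 shelves, each 18 mm thick and 270 mm deep, spanning the full gap between the sides. The bottom shelf rests on the floor (its underside at z = 0) and the clear gap between one shelf's top and the next shelf's underside is 283 mm.


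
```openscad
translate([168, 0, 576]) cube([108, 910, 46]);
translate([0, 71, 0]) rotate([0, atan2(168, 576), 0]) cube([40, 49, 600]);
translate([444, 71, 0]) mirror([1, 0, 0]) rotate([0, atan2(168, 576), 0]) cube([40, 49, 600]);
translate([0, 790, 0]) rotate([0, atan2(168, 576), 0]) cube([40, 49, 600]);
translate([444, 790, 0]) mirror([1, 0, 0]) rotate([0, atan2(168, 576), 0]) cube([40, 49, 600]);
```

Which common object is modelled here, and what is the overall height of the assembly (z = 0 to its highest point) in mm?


A sawhorse. The overall height is 622 mm.

A beam across two mirrored pairs of raked legs — a sawhorse. The beam's underside is at z = 576 (matching the legs' vertical rise in atan2(168, 576)) and the beam is 46 mm tall, so its top is at 576 + 46 = 622 mm. The raked legs top out at the beam's underside, so that is the highest point.


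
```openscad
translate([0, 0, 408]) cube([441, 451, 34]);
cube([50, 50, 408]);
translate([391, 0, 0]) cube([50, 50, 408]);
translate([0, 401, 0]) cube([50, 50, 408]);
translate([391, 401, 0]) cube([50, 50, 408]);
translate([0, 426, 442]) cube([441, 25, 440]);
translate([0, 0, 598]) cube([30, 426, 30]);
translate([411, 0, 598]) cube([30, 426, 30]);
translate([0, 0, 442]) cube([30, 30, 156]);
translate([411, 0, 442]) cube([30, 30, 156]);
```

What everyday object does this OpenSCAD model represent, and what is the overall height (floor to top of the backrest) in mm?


A chair. The overall height is 882 mm.

A slab on four corner posts with a tall panel at the back — a chair. The seat slab sits at z = 408 with thickness 34, and the 440 mm backrest starts at the seat top, so the overall height is 408 + 34 + 440 = 882 mm.


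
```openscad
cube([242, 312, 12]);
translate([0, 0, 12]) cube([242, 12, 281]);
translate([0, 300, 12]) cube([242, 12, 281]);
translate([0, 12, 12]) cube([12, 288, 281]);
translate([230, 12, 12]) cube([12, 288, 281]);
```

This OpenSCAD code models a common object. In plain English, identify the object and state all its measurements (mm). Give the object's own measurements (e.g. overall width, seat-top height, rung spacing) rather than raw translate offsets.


An open-topped rectangular box: outside dimensions 242×312×293 mm, with a uniform wall and base thickness of 12 mm. The base is a full 242×312 slab on the floor; four walls sit on top of the base. The front and back walls (the −y and +y sides) span the full width; the two side walls fit between them.


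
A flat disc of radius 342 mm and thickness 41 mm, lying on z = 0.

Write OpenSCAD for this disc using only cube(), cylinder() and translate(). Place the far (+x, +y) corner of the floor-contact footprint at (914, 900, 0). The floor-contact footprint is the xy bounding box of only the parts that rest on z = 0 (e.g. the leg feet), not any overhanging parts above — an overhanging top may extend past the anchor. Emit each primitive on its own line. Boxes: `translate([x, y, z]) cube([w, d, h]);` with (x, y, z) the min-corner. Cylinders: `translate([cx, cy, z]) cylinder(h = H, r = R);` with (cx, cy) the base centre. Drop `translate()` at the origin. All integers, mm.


translate([572, 558, 0]) cylinder(h = 41, r = 342);


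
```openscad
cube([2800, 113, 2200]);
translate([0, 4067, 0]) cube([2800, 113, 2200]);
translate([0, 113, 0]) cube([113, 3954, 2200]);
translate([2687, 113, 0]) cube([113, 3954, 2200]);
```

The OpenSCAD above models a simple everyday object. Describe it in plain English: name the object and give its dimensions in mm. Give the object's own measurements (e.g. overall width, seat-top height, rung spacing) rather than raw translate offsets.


The wall frame of a small rectangular building: four walls, each 2200 mm tall and 113 mm thick, enclosing a footprint 2800 mm (x) by 4180 mm (y) outside-to-outside, with no floor or roof. The front and back walls (the −y and +y sides) span the full width; the two side walls fit between them.


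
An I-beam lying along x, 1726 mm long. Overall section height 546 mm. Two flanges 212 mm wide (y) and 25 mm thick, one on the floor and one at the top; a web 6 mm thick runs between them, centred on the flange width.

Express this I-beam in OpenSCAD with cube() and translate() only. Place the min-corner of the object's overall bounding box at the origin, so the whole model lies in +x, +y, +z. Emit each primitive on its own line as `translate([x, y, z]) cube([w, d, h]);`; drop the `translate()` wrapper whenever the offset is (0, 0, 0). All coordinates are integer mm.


cube([1726, 212, 25]);
translate([0, 103, 25]) cube([1726, 6, 496]);
translate([0, 0, 521]) cube([1726, 212, 25]);


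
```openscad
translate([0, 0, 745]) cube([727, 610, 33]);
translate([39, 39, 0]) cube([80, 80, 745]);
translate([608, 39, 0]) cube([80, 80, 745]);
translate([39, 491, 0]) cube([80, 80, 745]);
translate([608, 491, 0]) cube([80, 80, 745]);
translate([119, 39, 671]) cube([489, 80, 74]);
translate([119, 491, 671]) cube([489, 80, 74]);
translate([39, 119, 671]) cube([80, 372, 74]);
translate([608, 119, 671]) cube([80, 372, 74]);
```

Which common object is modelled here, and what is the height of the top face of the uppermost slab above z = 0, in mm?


A table. The table height is 778 mm.

A 727×610×33 slab sits at z = 745 on four 80 mm square posts — a table. The top surface is at 745 + 33 = 778 mm.


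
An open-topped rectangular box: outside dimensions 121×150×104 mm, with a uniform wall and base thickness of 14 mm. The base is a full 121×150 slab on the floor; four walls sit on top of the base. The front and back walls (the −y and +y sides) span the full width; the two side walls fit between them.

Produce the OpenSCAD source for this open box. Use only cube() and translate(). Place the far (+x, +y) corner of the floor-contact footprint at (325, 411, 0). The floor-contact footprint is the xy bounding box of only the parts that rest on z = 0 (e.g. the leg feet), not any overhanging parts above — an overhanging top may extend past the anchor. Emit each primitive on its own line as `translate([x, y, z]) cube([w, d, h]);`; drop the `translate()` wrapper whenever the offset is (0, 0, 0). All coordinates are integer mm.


translate([204, 261, 0]) cube([121, 150, 14]);
translate([204, 261, 14]) cube([121, 14, 90]);
translate([204, 397, 14]) cube([121, 14, 90]);
translate([204, 275, 14]) cube([14, 122, 90]);
translate([311, 275, 14]) cube([14, 122, 90]);


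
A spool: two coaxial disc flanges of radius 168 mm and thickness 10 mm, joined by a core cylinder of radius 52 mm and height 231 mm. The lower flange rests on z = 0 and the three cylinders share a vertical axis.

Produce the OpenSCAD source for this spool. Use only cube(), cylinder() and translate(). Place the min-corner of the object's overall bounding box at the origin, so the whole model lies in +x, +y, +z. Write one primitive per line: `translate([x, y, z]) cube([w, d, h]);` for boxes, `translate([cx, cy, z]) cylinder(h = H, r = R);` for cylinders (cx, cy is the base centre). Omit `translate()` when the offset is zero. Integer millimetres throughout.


translate([168, 168, 0]) cylinder(h = 10, r = 168);
translate([168, 168, 10]) cylinder(h = 231, r = 52);
translate([168, 168, 241]) cylinder(h = 10, r = 168);


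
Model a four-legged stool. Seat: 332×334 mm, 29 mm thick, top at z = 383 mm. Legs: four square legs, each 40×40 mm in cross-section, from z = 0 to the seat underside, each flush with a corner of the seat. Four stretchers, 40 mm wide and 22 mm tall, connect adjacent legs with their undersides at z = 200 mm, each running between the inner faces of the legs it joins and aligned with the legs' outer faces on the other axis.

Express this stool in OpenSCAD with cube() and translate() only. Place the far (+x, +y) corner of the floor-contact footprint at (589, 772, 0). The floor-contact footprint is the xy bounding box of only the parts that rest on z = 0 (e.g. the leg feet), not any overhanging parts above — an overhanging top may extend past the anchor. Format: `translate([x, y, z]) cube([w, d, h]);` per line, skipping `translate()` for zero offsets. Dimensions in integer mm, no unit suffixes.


translate([257, 438, 354]) cube([332, 334, 29]);
translate([257, 438, 0]) cube([40, 40, 354]);
translate([549, 438, 0]) cube([40, 40, 354]);
translate([257, 732, 0]) cube([40, 40, 354]);
translate([549, 732, 0]) cube([40, 40, 354]);
translate([297, 438, 200]) cube([252, 40, 22]);
translate([297, 732, 200]) cube([252, 40, 22]);
translate([257, 478, 200]) cube([40, 254, 22]);
translate([549, 478, 200]) cube([40, 254, 22]);


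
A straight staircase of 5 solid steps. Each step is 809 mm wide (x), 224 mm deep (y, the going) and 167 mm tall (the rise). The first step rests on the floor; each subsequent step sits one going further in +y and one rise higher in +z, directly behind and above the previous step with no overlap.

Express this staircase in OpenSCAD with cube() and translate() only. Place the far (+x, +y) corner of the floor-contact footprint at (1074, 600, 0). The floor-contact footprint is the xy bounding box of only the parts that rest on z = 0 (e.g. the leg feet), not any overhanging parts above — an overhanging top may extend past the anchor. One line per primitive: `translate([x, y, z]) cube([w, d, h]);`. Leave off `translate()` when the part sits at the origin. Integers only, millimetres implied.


translate([265, 376, 0]) cube([809, 224, 167]);
translate([265, 600, 167]) cube([809, 224, 167]);
translate([265, 824, 334]) cube([809, 224, 167]);
translate([265, 1048, 501]) cube([809, 224, 167]);
translate([265, 1272, 668]) cube([809, 224, 167]);


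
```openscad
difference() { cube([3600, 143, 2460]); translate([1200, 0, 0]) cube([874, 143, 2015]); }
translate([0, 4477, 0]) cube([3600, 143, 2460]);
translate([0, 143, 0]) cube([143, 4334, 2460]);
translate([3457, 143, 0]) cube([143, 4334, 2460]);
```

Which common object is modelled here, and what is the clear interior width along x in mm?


A single room. The interior width is 3314 mm.

Four walls enclosing a rectangle with a door in the front wall — a room. Outside width 3600 minus two 143 mm walls gives 3314 mm.


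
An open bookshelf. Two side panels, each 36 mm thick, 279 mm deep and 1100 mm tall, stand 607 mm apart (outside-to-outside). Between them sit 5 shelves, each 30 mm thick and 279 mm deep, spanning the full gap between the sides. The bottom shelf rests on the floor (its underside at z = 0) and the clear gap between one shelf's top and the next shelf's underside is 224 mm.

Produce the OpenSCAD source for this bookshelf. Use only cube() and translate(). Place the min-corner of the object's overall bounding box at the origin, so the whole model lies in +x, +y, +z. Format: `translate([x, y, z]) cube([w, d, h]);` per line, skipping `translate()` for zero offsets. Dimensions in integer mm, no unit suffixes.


cube([36, 279, 1100]);
translate([571, 0, 0]) cube([36, 279, 1100]);
translate([36, 0, 0]) cube([535, 279, 30]);
translate([36, 0, 254]) cube([535, 279, 30]);
translate([36, 0, 508]) cube([535, 279, 30]);
translate([36, 0, 762]) cube([535, 279, 30]);
translate([36, 0, 1016]) cube([535, 279, 30]);


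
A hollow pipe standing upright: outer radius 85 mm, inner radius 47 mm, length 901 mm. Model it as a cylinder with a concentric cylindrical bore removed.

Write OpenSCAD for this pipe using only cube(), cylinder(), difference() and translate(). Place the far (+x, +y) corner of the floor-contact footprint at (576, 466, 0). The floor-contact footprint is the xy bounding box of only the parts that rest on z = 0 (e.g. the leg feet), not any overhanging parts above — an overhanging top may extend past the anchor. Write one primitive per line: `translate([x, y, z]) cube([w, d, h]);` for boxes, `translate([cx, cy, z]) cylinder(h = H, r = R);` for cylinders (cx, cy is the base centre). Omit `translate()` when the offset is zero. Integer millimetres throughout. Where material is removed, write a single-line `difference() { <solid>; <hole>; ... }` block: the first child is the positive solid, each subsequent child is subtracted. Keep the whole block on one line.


difference() { translate([491, 381, 0]) cylinder(h = 901, r = 85); translate([491, 381, 0]) cylinder(h = 901, r = 47); }


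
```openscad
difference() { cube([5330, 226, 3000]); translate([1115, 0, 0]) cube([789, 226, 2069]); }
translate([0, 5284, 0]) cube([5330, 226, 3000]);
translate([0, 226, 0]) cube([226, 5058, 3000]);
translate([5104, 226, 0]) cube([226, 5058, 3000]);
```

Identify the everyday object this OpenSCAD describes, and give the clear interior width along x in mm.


A single room. The interior width is 4878 mm.

Four walls enclosing a rectangle with a door in the front wall — a room. Outside width 5330 minus two 226 mm walls gives 4878 mm.


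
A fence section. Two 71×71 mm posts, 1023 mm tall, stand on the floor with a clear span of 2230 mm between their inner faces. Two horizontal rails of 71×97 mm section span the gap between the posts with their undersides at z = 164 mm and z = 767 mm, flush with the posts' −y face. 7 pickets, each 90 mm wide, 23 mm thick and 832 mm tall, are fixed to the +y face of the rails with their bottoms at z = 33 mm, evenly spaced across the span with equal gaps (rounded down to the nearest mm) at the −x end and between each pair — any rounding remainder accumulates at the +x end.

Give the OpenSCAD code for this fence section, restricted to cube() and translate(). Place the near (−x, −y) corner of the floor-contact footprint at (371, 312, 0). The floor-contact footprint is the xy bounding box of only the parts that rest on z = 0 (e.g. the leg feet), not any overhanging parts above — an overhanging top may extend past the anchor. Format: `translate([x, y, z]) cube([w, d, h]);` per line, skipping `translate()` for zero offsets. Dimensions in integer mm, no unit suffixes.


translate([371, 312, 0]) cube([71, 71, 1023]);
translate([2672, 312, 0]) cube([71, 71, 1023]);
translate([442, 312, 164]) cube([2230, 71, 97]);
translate([442, 312, 767]) cube([2230, 71, 97]);
translate([642, 383, 33]) cube([90, 23, 832]);
translate([932, 383, 33]) cube([90, 23, 832]);
translate([1222, 383, 33]) cube([90, 23, 832]);
translate([1512, 383, 33]) cube([90, 23, 832]);
translate([1802, 383, 33]) cube([90, 23, 832]);
translate([2092, 383, 33]) cube([90, 23, 832]);
translate([2382, 383, 33]) cube([90, 23, 832]);


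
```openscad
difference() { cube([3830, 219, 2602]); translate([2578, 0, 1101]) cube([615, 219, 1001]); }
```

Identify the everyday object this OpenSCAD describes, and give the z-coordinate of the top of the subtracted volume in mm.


A wall with a window opening. The window head height is 2102 mm.

A wall with a rectangular opening subtracted — a window. Sill at z = 1101, opening 1001 mm tall, so the head is at 1101 + 1001 = 2102 mm.


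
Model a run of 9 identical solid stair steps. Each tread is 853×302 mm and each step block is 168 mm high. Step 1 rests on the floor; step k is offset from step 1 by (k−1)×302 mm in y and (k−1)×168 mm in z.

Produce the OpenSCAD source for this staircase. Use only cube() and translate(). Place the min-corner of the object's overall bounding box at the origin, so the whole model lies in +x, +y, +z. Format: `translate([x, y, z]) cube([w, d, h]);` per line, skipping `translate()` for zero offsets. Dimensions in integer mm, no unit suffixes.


cube([853, 302, 168]);
translate([0, 302, 168]) cube([853, 302, 168]);
translate([0, 604, 336]) cube([853, 302, 168]);
translate([0, 906, 504]) cube([853, 302, 168]);
translate([0, 1208, 672]) cube([853, 302, 168]);
translate([0, 1510, 840]) cube([853, 302, 168]);
translate([0, 1812, 1008]) cube([853, 302, 168]);
translate([0, 2114, 1176]) cube([853, 302, 168]);
translate([0, 2416, 1344]) cube([853, 302, 168]);


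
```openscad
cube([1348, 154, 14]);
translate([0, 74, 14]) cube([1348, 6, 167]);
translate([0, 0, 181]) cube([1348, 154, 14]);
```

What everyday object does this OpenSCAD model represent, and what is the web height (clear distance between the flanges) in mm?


An I-beam. The web height is 167 mm.

Two wide flanges with a thin centred web — an I-beam. Overall 195 mm minus two 14 mm flanges gives a web of 195 − 2·14 = 167 mm.


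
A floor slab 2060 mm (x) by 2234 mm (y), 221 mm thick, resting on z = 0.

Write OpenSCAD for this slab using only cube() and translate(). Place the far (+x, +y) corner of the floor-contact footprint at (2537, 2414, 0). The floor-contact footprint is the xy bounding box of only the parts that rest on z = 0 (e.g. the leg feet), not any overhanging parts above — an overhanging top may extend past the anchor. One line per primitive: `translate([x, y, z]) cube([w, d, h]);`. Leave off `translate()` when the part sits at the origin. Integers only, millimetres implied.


translate([477, 180, 0]) cube([2060, 2234, 221]);


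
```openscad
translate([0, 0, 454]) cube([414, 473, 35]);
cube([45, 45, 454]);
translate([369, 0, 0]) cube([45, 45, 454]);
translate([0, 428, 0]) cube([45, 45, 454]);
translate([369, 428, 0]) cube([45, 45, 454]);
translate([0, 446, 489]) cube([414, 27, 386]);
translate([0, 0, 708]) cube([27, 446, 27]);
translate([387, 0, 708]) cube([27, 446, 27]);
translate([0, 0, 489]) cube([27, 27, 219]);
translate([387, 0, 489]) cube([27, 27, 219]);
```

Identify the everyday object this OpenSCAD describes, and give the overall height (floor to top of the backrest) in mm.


A chair. The overall height is 875 mm.

A slab on four corner posts with a tall panel at the back — a chair. The seat slab sits at z = 454 with thickness 35, and the 386 mm backrest starts at the seat top, so the overall height is 454 + 35 + 386 = 875 mm.


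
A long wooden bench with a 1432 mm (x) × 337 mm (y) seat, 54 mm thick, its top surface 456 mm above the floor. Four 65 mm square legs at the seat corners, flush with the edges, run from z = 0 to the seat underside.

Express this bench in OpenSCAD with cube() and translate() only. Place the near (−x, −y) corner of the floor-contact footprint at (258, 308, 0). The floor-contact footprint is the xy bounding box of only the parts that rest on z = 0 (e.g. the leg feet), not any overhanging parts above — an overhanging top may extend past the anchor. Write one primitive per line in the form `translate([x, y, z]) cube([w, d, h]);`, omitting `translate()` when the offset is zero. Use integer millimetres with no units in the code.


translate([258, 308, 402]) cube([1432, 337, 54]);
translate([258, 308, 0]) cube([65, 65, 402]);
translate([258, 580, 0]) cube([65, 65, 402]);
translate([1625, 308, 0]) cube([65, 65, 402]);
translate([1625, 580, 0]) cube([65, 65, 402]);


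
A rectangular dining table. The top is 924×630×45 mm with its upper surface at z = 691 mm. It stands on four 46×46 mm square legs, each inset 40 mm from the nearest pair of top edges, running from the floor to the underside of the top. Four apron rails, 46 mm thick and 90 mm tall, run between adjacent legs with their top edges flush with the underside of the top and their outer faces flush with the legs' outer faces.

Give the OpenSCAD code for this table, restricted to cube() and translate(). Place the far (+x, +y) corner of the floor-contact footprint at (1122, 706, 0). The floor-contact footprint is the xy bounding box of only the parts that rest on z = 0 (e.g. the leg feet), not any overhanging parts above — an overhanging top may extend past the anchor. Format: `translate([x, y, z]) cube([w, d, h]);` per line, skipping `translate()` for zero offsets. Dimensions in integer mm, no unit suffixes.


// leg_h = 691 - 45 = 646
// apron z = 646 - 90 = 556
translate([238, 116, 646]) cube([924, 630, 45]);
translate([278, 156, 0]) cube([46, 46, 646]);
translate([1076, 156, 0]) cube([46, 46, 646]);
translate([278, 660, 0]) cube([46, 46, 646]);
translate([1076, 660, 0]) cube([46, 46, 646]);
translate([324, 156, 556]) cube([752, 46, 90]);
translate([324, 660, 556]) cube([752, 46, 90]);
translate([278, 202, 556]) cube([46, 458, 90]);
translate([1076, 202, 556]) cube([46, 458, 90]);


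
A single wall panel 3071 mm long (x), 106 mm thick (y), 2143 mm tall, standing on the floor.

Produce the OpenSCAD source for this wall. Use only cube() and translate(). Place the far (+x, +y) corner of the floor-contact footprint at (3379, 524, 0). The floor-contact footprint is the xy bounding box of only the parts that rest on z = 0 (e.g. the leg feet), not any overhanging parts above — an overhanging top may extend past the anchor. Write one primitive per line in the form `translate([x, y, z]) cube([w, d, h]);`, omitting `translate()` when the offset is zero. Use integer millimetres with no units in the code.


translate([308, 418, 0]) cube([3071, 106, 2143]);


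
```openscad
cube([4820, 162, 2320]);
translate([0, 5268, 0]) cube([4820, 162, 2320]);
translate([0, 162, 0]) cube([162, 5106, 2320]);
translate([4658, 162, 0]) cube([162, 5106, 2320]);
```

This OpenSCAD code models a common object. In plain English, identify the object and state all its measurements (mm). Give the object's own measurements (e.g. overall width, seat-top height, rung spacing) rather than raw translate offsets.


The wall frame of a small rectangular building: four walls, each 2320 mm tall and 162 mm thick, enclosing a footprint 4820 mm (x) by 5430 mm (y) outside-to-outside, with no floor or roof. The front and back walls (the −y and +y sides) span the full width; the two side walls fit between them.


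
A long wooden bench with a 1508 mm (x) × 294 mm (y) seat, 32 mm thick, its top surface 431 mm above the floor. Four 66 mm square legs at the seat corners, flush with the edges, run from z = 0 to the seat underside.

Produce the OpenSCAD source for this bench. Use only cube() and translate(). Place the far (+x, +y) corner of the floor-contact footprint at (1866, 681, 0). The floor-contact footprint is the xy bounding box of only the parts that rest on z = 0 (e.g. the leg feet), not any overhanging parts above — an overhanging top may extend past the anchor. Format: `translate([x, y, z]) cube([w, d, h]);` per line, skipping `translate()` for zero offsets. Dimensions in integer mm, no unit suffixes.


translate([358, 387, 399]) cube([1508, 294, 32]);
translate([358, 387, 0]) cube([66, 66, 399]);
translate([358, 615, 0]) cube([66, 66, 399]);
translate([1800, 387, 0]) cube([66, 66, 399]);
translate([1800, 615, 0]) cube([66, 66, 399]);


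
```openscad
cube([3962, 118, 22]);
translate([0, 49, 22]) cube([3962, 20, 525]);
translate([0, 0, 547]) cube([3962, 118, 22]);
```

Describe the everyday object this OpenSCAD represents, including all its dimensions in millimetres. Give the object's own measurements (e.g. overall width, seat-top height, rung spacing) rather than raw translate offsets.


An I-beam lying along x, 3962 mm long. Overall section height 569 mm. Two flanges 118 mm wide (y) and 22 mm thick, one on the floor and one at the top; a web 20 mm thick runs between them, centred on the flange width.


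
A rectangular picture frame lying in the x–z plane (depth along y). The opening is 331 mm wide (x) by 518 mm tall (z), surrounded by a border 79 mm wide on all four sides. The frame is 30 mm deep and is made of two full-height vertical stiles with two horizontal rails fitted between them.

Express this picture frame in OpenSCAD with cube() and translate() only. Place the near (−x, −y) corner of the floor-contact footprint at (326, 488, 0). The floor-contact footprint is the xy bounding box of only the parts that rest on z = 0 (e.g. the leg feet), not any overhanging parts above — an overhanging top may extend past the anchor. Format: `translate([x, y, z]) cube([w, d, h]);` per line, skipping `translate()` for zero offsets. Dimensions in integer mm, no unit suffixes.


translate([326, 488, 0]) cube([79, 30, 676]);
translate([736, 488, 0]) cube([79, 30, 676]);
translate([405, 488, 0]) cube([331, 30, 79]);
translate([405, 488, 597]) cube([331, 30, 79]);


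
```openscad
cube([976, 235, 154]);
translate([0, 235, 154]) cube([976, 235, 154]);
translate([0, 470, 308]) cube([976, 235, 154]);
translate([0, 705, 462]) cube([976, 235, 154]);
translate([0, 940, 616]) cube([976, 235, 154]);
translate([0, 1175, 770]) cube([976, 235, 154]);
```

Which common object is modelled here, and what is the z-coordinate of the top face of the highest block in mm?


A staircase. The total rise is 924 mm.

6 identical blocks, each offset up and back from the previous — a staircase. Each step is 154 mm tall and there are 6 of them, so the total rise is 6 × 154 = 924 mm.


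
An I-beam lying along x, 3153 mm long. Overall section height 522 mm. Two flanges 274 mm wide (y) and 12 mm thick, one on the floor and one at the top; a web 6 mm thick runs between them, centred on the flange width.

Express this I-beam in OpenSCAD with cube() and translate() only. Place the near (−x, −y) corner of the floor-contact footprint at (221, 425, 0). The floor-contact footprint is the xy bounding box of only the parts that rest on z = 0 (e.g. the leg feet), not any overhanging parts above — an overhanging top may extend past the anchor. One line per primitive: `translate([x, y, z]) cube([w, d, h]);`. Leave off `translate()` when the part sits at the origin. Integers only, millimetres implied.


translate([221, 425, 0]) cube([3153, 274, 12]);
translate([221, 559, 12]) cube([3153, 6, 498]);
translate([221, 425, 510]) cube([3153, 274, 12]);


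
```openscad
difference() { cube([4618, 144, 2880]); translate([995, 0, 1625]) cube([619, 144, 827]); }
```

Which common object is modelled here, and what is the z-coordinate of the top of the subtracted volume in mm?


A wall with a window opening. The window head height is 2452 mm.

A wall with a rectangular opening subtracted — a window. Sill at z = 1625, opening 827 mm tall, so the head is at 1625 + 827 = 2452 mm.


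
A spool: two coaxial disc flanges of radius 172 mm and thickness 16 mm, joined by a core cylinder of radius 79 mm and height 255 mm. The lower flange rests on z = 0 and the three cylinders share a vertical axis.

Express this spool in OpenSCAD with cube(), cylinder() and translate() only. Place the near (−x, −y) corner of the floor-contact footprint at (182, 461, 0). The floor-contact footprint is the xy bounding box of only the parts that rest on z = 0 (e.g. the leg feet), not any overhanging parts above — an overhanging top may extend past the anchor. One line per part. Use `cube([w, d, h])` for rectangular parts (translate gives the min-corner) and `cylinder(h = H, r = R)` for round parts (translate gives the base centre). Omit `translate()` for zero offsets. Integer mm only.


translate([354, 633, 0]) cylinder(h = 16, r = 172);
translate([354, 633, 16]) cylinder(h = 255, r = 79);
translate([354, 633, 271]) cylinder(h = 16, r = 172);


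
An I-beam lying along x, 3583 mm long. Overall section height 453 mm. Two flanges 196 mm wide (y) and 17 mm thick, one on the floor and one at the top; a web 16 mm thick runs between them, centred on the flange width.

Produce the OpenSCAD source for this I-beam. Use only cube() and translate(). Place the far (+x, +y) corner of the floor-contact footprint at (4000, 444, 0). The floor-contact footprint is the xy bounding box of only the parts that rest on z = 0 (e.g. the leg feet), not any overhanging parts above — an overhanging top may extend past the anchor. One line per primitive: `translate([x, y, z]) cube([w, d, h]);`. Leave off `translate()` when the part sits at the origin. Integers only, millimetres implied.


translate([417, 248, 0]) cube([3583, 196, 17]);
translate([417, 338, 17]) cube([3583, 16, 419]);
translate([417, 248, 436]) cube([3583, 196, 17]);


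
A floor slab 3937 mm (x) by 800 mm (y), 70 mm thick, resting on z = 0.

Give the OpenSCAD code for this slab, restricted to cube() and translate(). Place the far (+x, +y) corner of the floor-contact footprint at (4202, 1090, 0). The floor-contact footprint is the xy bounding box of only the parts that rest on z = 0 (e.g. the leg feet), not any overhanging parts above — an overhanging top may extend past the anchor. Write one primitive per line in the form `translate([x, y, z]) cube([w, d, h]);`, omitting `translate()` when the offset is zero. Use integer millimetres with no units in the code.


translate([265, 290, 0]) cube([3937, 800, 70]);


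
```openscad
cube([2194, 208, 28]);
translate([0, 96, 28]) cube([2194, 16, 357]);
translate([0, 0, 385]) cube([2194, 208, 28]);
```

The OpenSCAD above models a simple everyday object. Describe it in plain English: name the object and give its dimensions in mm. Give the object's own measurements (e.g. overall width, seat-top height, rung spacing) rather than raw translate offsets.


An I-beam lying along x, 2194 mm long. Overall section height 413 mm. Two flanges 208 mm wide (y) and 28 mm thick, one on the floor and one at the top; a web 16 mm thick runs between them, centred on the flange width.


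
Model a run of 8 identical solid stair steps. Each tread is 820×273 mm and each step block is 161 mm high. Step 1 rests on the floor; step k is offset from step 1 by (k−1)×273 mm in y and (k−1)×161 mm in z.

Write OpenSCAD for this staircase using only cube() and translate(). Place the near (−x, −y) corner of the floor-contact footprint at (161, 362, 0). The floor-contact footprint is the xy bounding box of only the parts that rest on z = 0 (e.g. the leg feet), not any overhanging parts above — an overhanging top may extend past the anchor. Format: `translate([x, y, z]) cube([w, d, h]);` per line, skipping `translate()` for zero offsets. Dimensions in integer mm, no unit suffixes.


translate([161, 362, 0]) cube([820, 273, 161]);
translate([161, 635, 161]) cube([820, 273, 161]);
translate([161, 908, 322]) cube([820, 273, 161]);
translate([161, 1181, 483]) cube([820, 273, 161]);
translate([161, 1454, 644]) cube([820, 273, 161]);
translate([161, 1727, 805]) cube([820, 273, 161]);
translate([161, 2000, 966]) cube([820, 273, 161]);
translate([161, 2273, 1127]) cube([820, 273, 161]);


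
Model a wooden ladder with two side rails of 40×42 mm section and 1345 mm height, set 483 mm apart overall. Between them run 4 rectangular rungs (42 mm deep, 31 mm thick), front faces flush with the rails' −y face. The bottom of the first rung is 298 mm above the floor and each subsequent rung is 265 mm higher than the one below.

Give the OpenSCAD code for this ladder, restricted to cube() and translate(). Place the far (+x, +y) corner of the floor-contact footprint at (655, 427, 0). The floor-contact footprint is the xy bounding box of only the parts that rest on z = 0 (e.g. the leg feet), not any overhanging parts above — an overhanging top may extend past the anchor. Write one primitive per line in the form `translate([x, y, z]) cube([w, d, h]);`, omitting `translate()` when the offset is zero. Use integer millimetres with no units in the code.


// rung span = 483 - 2*40 = 403
// rung[k] z = 298 + k*265
translate([172, 385, 0]) cube([40, 42, 1345]);
translate([615, 385, 0]) cube([40, 42, 1345]);
translate([212, 385, 298]) cube([403, 42, 31]);
translate([212, 385, 563]) cube([403, 42, 31]);
translate([212, 385, 828]) cube([403, 42, 31]);
translate([212, 385, 1093]) cube([403, 42, 31]);


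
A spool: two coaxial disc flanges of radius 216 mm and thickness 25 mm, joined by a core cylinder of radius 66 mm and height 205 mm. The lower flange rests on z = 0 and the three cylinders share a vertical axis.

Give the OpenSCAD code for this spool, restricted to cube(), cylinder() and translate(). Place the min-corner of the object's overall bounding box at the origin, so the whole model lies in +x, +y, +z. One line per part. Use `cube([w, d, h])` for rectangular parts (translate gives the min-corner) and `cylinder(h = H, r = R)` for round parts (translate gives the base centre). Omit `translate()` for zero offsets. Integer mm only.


translate([216, 216, 0]) cylinder(h = 25, r = 216);
translate([216, 216, 25]) cylinder(h = 205, r = 66);
translate([216, 216, 230]) cylinder(h = 25, r = 216);


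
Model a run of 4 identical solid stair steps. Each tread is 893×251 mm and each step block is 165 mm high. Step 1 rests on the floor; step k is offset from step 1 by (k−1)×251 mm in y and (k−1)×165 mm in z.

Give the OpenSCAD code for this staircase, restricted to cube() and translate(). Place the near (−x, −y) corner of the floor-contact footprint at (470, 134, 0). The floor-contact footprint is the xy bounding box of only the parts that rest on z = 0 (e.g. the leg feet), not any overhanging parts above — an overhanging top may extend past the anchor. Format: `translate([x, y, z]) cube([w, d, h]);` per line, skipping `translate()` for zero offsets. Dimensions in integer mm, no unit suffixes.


translate([470, 134, 0]) cube([893, 251, 165]);
translate([470, 385, 165]) cube([893, 251, 165]);
translate([470, 636, 330]) cube([893, 251, 165]);
translate([470, 887, 495]) cube([893, 251, 165]);


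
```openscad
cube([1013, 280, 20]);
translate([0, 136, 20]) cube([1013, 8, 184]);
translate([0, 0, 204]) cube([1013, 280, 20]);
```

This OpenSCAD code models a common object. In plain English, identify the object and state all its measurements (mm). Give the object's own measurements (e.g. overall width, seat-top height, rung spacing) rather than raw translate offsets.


An I-beam lying along x, 1013 mm long. Overall section height 224 mm. Two flanges 280 mm wide (y) and 20 mm thick, one on the floor and one at the top; a web 8 mm thick runs between them, centred on the flange width.


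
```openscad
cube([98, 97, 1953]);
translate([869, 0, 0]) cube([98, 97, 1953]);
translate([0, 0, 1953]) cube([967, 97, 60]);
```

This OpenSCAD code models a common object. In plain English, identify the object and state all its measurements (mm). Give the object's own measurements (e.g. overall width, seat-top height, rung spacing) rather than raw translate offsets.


A door frame. The clear opening is 771 mm wide and 1953 mm high. Two 98 mm wide jambs, 97 mm deep, stand either side of the opening from the floor to the top of the opening. A 60 mm thick head sits across the top of both jambs, spanning the full outside width of the frame.


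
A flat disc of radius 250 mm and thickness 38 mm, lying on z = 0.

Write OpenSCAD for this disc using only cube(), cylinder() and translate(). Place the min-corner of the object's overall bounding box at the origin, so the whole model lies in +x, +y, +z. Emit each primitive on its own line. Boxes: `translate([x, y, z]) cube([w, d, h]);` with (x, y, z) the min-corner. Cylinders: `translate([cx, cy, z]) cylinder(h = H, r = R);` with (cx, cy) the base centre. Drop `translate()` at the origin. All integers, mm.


translate([250, 250, 0]) cylinder(h = 38, r = 250);


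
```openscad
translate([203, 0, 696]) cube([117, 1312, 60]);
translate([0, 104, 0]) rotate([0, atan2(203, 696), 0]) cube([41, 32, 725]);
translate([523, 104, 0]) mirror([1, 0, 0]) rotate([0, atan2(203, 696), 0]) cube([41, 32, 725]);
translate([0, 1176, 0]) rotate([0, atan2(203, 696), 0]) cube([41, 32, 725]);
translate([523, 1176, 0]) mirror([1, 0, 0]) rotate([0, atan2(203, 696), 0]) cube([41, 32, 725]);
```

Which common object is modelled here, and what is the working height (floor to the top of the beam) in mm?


A sawhorse. The overall height is 756 mm.

A beam across two mirrored pairs of raked legs — a sawhorse. The beam's underside is at z = 696 (matching the legs' vertical rise in atan2(203, 696)) and the beam is 60 mm tall, so its top is at 696 + 60 = 756 mm. The raked legs top out at the beam's underside, so that is the highest point.


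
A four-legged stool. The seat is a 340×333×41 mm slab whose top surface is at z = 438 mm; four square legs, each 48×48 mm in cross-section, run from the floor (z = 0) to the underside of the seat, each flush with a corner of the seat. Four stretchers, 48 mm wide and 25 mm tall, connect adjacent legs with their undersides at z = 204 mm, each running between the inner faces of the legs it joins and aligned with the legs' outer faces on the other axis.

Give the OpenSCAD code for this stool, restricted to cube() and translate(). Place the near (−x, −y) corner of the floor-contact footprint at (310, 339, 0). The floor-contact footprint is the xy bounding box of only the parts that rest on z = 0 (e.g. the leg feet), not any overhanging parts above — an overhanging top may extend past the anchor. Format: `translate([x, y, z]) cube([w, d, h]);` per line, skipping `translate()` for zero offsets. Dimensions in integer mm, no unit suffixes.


// leg_h = 438 - 41 = 397
// stretcher span = 340 - 2*48 = 244
translate([310, 339, 397]) cube([340, 333, 41]);
translate([310, 339, 0]) cube([48, 48, 397]);
translate([602, 339, 0]) cube([48, 48, 397]);
translate([310, 624, 0]) cube([48, 48, 397]);
translate([602, 624, 0]) cube([48, 48, 397]);
translate([358, 339, 204]) cube([244, 48, 25]);
translate([358, 624, 204]) cube([244, 48, 25]);
translate([310, 387, 204]) cube([48, 237, 25]);
translate([602, 387, 204]) cube([48, 237, 25]);
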